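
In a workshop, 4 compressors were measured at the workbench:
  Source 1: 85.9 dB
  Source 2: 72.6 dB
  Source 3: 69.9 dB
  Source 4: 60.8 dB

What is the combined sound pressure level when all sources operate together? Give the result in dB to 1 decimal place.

86.2 dB

Sum in the linear (power) domain: Σ 10^(Lᵢ/10) = 10^(85.9/10) + 10^(72.6/10) + 10^(69.9/10) + 10^(60.8/10) = 4.182e+08.
Combined level = 10 log₁₀(4.182e+08) = 86.2 dB.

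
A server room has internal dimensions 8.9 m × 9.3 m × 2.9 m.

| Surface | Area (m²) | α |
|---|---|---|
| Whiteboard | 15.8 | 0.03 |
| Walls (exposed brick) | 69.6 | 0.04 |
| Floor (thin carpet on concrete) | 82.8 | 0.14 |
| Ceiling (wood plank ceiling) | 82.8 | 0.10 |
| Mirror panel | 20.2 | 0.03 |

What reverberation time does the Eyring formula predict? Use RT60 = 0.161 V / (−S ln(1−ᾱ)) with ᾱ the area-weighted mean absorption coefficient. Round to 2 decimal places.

1.56 seconds

S = Σ Sᵢ = 271.2 m².
Absorption A = 15.8·0.03 + 69.6·0.04 + 82.8·0.14 + 82.8·0.10 + 20.2·0.03 = 23.736 sabins.
ᾱ = 23.736 / 271.2 = 0.0875.
−S·ln(1−ᾱ) = −271.2 × ln(1 − 0.0875) = 24.833.
V = 8.9 × 9.3 × 2.9 = 240.033 m³.
T = 0.161·V/[−S·ln(1−ᾱ)] = 0.161·240.033/24.833 = 1.56 s.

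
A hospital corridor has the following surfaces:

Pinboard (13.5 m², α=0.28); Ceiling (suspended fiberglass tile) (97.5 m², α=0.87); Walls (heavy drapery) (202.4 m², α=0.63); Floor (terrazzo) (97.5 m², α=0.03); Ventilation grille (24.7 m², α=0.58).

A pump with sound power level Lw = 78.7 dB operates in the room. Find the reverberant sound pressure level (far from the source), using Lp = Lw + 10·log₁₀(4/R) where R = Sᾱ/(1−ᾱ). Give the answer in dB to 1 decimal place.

Σ(Sᵢαᵢ) = 13.5·0.28 + 97.5·0.87 + 202.4·0.63 + 97.5·0.03 + 24.7·0.58 = 233.368; total area S = 435.6 m².
ᾱ = 0.5357, so room constant R = A/(1−ᾱ) = 502.623 m².
Lp = Lw + 10 log₁₀(4/R) = 78.7 -20.99 = 57.7 dB.

57.7 dB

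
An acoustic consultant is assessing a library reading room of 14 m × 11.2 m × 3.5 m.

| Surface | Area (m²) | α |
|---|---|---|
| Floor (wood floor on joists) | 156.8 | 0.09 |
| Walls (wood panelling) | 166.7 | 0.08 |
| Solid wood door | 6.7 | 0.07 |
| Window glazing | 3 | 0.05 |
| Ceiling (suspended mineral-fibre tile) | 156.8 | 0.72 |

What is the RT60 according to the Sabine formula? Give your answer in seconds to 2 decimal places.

Total absorption A = 156.8×0.09 + 166.7×0.08 + 6.7×0.07 + 3×0.05 + 156.8×0.72
  = 14.112 + 13.336 + 0.469 + 0.150 + 112.896 = 140.963 m² sabins.
Room volume: 548.8 m³.
RT60 = 0.161 · V / A = 0.161 × 548.8 / 140.963 = 0.63 s.

0.63 seconds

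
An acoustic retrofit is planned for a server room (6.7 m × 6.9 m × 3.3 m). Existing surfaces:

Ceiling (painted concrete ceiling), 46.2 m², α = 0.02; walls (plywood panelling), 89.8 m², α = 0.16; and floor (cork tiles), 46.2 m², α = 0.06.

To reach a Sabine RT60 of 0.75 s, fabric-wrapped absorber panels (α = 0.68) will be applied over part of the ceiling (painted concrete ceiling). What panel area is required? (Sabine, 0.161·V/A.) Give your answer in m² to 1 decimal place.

A₁ = Σ Sᵢαᵢ = 46.2×0.02 + 89.8×0.16 + 46.2×0.06 = 18.064 sabins.
V = 152.559 m³. Target absorption A₂ = 0.161 × 152.559 / 0.75 = 32.749 sabins.
ΔA needed = 32.749 − 18.064 = 14.685 sabins.
Net gain per m²: Δα = 0.68 − 0.02 = 0.66.
Panel area = 14.685 / 0.66 = 22.3 m².

22.3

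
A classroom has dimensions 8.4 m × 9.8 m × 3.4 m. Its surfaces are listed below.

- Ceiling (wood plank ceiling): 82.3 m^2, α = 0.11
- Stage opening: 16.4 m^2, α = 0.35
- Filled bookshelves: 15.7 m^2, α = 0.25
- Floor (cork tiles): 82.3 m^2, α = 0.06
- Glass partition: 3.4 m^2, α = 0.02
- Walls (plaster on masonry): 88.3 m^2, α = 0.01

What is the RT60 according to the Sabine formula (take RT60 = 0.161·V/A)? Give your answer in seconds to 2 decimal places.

A = Σ Sᵢαᵢ = 82.3·0.11 + 16.4·0.35 + 15.7·0.25 + 82.3·0.06 + 3.4·0.02 + 88.3·0.01 = 24.607 sabins.
Volume V = 8.4 × 9.8 × 3.4 = 279.888 m³.
RT60 = 0.161 · V / A = 0.161 × 279.888 / 24.607 = 1.83 s.

1.83 seconds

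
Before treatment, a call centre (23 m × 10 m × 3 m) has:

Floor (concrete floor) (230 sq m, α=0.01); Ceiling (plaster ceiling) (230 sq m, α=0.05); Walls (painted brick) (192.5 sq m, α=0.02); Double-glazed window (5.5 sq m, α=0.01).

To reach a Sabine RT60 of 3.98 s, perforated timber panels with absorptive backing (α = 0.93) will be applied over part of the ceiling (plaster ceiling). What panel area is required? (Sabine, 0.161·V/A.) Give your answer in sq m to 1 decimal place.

11.6

A₁ = Σ Sᵢαᵢ = 230×0.01 + 230×0.05 + 192.5×0.02 + 5.5×0.01 = 17.705 sabins.
V = 690 m³. Target absorption A₂ = 0.161 × 690 / 3.98 = 27.912 sabins.
Absorption to add: 27.912 − 17.705 = 10.207 sabins.
Each sq m of panel replacing the ceiling (plaster ceiling) adds (0.93 − 0.05) = 0.88 sabins.
Area = ΔA/Δα = 10.207/0.88 = 11.6 sq m.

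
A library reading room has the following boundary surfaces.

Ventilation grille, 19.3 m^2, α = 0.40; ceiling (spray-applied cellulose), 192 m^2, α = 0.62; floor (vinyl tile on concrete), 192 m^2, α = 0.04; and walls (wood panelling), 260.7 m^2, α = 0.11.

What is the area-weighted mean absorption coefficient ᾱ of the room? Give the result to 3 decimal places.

0.246

S = Σ Sᵢ = 19.3 + 192 + 192 + 260.7 = 664.0 m^2.
Weighted sum Σ Sα = 163.117.
ᾱ = A/S = 0.246.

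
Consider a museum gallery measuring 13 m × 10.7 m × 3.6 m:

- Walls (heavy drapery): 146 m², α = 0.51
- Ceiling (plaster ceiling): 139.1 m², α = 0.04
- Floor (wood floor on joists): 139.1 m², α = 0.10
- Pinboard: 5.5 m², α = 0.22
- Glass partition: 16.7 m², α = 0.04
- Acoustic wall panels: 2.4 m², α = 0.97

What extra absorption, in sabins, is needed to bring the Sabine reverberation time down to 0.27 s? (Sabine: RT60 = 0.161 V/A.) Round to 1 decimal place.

A₁ = Σ Sᵢαᵢ = 146×0.51 + 139.1×0.04 + 139.1×0.10 + 5.5×0.22 + 16.7×0.04 + 2.4×0.97 = 98.140 sabins.
V = 500.76 m³. Required absorption A₂ = 0.161 × 500.76 / 0.27 = 298.601 sabins.
Shortfall: 298.601 − 98.140 = 200.5 sabins.

200.5 sabins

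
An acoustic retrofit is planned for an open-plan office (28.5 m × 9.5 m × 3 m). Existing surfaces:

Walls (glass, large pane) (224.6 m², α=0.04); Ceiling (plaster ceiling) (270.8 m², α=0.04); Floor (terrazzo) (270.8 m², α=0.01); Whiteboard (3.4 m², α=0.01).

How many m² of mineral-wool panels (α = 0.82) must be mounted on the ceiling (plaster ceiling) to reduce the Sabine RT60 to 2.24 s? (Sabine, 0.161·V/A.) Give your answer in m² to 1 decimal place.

Summing Sᵢαᵢ: 8.984 + 10.832 + 2.708 + 0.034 → A₁ = 22.558 sabins.
Required A₂ = 0.161·812.25/2.24 = 58.380 sabins.
Absorption to add: 58.380 − 22.558 = 35.822 sabins.
Each m² of panel replacing the ceiling (plaster ceiling) adds (0.82 − 0.04) = 0.78 sabins.
Panel area = 35.822 / 0.78 = 45.9 m².

45.9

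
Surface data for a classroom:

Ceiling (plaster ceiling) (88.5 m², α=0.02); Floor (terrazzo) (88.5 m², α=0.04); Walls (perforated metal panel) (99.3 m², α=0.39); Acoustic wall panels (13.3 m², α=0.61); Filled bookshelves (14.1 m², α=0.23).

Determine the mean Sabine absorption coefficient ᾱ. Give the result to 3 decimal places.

0.182

S = Σ Sᵢ = 88.5 + 88.5 + 99.3 + 13.3 + 14.1 = 303.7 m².
Weighted sum Σ Sα = 55.393.
ᾱ = A/S = 0.182.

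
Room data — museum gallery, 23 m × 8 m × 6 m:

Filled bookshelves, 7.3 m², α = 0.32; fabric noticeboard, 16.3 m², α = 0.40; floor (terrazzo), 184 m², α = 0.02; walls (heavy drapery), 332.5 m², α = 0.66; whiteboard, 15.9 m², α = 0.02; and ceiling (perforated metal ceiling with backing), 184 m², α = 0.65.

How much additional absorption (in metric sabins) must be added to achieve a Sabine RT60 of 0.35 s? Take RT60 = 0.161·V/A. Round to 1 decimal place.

155.9 sabins

Equivalent absorption area: A₁ = 7.3*0.32 + 16.3*0.40 + 184*0.02 + 332.5*0.66 + 15.9*0.02 + 184*0.65 = 351.904 m².
V = 1104 m³. Required absorption A₂ = 0.161 × 1104 / 0.35 = 507.840 sabins.
Additional absorption ΔA = 507.840 − 351.904 = 155.9 sabins.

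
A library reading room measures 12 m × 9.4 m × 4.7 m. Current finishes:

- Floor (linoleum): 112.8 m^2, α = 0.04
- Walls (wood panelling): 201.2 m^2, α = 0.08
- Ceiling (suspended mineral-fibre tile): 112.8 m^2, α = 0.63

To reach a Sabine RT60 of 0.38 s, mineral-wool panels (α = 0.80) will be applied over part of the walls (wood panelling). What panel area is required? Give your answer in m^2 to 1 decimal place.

184.7

Summing Sᵢαᵢ: 4.512 + 16.096 + 71.064 → A₁ = 91.672 sabins.
V = 530.16 m³. Target absorption A₂ = 0.161 × 530.16 / 0.38 = 224.620 sabins.
Absorption to add: 224.620 − 91.672 = 132.948 sabins.
Net gain per m^2: Δα = 0.80 − 0.08 = 0.72.
Panel area = 132.948 / 0.72 = 184.7 m^2.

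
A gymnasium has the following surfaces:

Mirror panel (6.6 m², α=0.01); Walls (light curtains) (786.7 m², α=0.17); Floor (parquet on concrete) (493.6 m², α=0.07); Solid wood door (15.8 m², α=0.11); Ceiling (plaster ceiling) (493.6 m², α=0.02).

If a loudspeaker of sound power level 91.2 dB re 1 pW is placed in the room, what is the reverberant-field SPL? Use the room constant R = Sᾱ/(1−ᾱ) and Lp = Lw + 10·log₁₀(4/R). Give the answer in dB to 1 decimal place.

74.2 dB

Σ(Sᵢαᵢ) = 6.6×0.01 + 786.7×0.17 + 493.6×0.07 + 15.8×0.11 + 493.6×0.02 = 179.967; total area S = 1796.3 m².
ᾱ = 0.1002, so room constant R = A/(1−ᾱ) = 200.008 m².
Lp = Lw + 10 log₁₀(4/R) = 91.2 -16.99 = 74.2 dB.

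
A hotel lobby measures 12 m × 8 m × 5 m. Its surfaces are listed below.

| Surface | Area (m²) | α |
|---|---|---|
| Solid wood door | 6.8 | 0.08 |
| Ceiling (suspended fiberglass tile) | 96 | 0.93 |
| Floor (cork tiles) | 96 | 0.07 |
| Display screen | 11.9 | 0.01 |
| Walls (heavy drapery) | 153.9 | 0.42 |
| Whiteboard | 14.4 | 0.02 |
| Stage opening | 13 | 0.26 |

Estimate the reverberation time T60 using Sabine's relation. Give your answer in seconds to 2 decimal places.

A = Σ Sᵢαᵢ = 6.8·0.08 + 96·0.93 + 96·0.07 + 11.9·0.01 + 153.9·0.42 + 14.4·0.02 + 13·0.26 = 164.969 sabins.
Room volume: 480 m³.
RT60 = 0.161 · V / A = 0.161 × 480 / 164.969 = 0.47 s.

0.47 sec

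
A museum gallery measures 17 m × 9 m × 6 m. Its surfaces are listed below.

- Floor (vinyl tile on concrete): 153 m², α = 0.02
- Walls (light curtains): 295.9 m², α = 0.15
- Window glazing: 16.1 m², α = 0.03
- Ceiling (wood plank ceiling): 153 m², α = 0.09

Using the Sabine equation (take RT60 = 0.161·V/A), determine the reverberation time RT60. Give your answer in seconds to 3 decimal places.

2.396 sec

A = Σ Sᵢαᵢ = 153*0.02 + 295.9*0.15 + 16.1*0.03 + 153*0.09 = 61.698 sabins.
Room volume: 918 m³.
RT60 = 0.161 · V / A = 0.161 × 918 / 61.698 = 2.396 s.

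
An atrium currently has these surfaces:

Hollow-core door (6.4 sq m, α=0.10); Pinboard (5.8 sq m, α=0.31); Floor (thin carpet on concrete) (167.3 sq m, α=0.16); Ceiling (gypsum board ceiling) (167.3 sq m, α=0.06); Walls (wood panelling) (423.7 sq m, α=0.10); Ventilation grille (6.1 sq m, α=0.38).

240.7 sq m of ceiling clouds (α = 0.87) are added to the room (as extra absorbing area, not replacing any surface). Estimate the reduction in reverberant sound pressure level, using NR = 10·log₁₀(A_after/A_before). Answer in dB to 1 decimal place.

5.4 dB

Equivalent absorption area: A_before = 6.4×0.10 + 5.8×0.31 + 167.3×0.16 + 167.3×0.06 + 423.7×0.10 + 6.1×0.38 = 83.932 sq m.
Added absorption = 240.7 × 0.87 = 209.409 sabins.
A_after = 83.932 + 209.409 = 293.341 sabins.
Reduction = 10 log₁₀(A_after/A_before) = 10 log₁₀(3.4950) = 5.4 dB.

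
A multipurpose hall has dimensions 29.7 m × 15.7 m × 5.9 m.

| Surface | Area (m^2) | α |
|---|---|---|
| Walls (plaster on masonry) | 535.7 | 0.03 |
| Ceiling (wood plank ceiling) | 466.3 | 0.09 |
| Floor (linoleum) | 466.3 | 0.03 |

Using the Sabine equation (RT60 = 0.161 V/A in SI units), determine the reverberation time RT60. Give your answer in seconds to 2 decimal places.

6.15 s

Summing Sᵢαᵢ: 16.071 + 41.967 + 13.989 → A = 72.027 sabins.
Volume V = 29.7 × 15.7 × 5.9 = 2751.111 m³.
RT60 = 0.161 · V / A = 0.161 × 2751.111 / 72.027 = 6.15 s.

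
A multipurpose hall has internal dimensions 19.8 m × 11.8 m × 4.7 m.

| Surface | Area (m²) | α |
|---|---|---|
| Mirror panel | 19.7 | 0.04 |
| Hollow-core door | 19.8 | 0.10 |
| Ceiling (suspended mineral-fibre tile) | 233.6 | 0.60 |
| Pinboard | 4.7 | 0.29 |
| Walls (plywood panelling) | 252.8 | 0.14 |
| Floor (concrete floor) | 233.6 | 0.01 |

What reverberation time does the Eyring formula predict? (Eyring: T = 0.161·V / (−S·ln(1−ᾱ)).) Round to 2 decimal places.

0.85 s

Total surface area S = 19.7 + 19.8 + 233.6 + 4.7 + 252.8 + 233.6 = 764.2 m².
Absorption A = 19.7·0.04 + 19.8·0.10 + 233.6·0.60 + 4.7·0.29 + 252.8·0.14 + 233.6·0.01 = 182.019 sabins.
Mean coefficient ᾱ = A/S = 0.2382.
Eyring denominator: −S ln(1−ᾱ) = 207.917.
V = 19.8 × 11.8 × 4.7 = 1098.108 m³.
T = 0.161·V/[−S·ln(1−ᾱ)] = 0.161·1098.108/207.917 = 0.85 s.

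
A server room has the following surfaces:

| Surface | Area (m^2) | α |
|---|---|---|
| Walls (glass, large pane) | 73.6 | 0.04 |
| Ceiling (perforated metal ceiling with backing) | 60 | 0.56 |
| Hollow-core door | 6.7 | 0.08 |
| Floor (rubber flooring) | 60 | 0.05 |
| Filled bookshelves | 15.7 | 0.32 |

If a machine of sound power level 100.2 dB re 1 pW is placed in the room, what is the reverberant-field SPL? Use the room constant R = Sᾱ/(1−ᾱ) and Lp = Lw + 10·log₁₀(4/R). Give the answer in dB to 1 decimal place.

88.7 dB

Σ(Sᵢαᵢ) = 73.6·0.04 + 60·0.56 + 6.7·0.08 + 60·0.05 + 15.7·0.32 = 45.104; total area S = 216.0 m^2.
ᾱ = 45.104/216.0 = 0.2088; R = Sᾱ/(1−ᾱ) = 45.104/(1−0.2088) = 57.007 m^2.
Lp = Lw + 10 log₁₀(4/R) = 100.2 -11.54 = 88.7 dB.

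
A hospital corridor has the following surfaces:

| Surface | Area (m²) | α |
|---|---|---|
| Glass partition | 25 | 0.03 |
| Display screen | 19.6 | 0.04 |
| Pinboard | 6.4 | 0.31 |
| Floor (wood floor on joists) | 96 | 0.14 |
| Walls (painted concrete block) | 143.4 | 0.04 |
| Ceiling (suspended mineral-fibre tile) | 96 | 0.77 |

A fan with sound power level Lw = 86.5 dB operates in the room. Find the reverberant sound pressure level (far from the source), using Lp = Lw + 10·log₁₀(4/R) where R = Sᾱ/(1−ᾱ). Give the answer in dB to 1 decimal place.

71.4 dB

A = 96.614 sabins; S = 386.4 m².
ᾱ = 0.2500, so room constant R = A/(1−ᾱ) = 128.819 m².
Lp = Lw + 10 log₁₀(4/R) = 86.5 -15.08 = 71.4 dB.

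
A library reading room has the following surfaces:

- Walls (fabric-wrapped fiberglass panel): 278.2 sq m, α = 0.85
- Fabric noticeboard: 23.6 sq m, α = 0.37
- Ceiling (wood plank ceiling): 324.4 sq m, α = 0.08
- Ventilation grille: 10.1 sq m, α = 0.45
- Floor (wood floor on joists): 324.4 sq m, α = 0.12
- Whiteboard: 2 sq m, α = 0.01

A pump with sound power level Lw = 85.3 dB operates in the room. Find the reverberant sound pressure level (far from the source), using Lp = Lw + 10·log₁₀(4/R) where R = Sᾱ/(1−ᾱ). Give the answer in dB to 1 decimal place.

64.6 dB

Σ(Sᵢαᵢ) = 278.2×0.85 + 23.6×0.37 + 324.4×0.08 + 10.1×0.45 + 324.4×0.12 + 2×0.01 = 314.647; total area S = 962.7 sq m.
ᾱ = 0.3268, so room constant R = A/(1−ᾱ) = 467.390 sq m.
Lp = Lw + 10 log₁₀(4/R) = 85.3 -20.68 = 64.6 dB.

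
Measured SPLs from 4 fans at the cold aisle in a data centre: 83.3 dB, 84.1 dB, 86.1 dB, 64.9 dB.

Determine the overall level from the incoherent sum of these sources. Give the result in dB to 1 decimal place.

89.5 dB

Sum in the linear (power) domain: Σ 10^(Lᵢ/10) = 10^(83.3/10) + 10^(84.1/10) + 10^(86.1/10) + 10^(64.9/10) = 8.813e+08.
Combined level = 10 log₁₀(8.813e+08) = 89.5 dB.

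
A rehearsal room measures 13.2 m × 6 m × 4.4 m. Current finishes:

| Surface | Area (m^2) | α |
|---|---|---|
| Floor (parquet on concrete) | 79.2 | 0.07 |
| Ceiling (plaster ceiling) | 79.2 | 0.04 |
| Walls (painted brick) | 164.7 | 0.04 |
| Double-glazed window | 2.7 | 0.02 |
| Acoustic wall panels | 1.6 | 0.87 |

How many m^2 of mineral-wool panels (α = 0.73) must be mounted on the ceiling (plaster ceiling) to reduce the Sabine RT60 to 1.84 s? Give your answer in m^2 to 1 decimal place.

19.9

Equivalent absorption area: A₁ = 79.2·0.07 + 79.2·0.04 + 164.7·0.04 + 2.7·0.02 + 1.6·0.87 = 16.746 m^2.
V = 348.48 m³. Target absorption A₂ = 0.161 × 348.48 / 1.84 = 30.492 sabins.
ΔA needed = 30.492 − 16.746 = 13.746 sabins.
Each m^2 of panel replacing the ceiling (plaster ceiling) adds (0.73 − 0.04) = 0.69 sabins.
Panel area = 13.746 / 0.69 = 19.9 m^2.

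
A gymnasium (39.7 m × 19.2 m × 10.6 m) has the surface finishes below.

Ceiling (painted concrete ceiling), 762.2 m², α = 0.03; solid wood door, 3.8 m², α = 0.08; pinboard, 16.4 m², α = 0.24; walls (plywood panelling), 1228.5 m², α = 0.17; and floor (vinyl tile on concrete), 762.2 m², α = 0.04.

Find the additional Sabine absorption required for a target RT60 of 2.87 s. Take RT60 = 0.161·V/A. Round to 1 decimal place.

Total absorption A₁ = 762.2*0.03 + 3.8*0.08 + 16.4*0.24 + 1228.5*0.17 + 762.2*0.04
  = 22.866 + 0.304 + 3.936 + 208.845 + 30.488 = 266.439 m² sabins.
V = 8079.744 m³. Required absorption A₂ = 0.161 × 8079.744 / 2.87 = 453.254 sabins.
Additional absorption ΔA = 453.254 − 266.439 = 186.8 sabins.

186.8 sabins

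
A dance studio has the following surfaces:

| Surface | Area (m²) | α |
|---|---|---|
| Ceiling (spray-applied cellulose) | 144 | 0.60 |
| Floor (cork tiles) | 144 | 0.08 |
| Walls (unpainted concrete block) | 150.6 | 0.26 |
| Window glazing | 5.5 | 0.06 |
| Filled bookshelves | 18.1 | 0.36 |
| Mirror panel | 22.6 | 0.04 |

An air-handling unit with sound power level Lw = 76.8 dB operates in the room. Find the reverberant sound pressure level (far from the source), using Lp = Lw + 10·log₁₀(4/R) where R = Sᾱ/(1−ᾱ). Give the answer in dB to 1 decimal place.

A = 144.826 sabins; S = 484.8 m².
ᾱ = 144.826/484.8 = 0.2987; R = Sᾱ/(1−ᾱ) = 144.826/(1−0.2987) = 206.511 m².
Lp = Lw + 10 log₁₀(4/R) = 76.8 -17.13 = 59.7 dB.

59.7 dB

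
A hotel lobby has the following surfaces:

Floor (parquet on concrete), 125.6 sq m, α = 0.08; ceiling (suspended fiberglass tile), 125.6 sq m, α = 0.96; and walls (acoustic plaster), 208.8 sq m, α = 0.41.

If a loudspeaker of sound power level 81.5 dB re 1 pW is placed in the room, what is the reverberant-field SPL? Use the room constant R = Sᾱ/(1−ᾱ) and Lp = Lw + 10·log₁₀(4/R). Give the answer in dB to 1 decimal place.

Σ(Sᵢαᵢ) = 125.6×0.08 + 125.6×0.96 + 208.8×0.41 = 216.232; total area S = 460.0 sq m.
ᾱ = 216.232/460.0 = 0.4701; R = Sᾱ/(1−ᾱ) = 216.232/(1−0.4701) = 408.062 sq m.
Lp = 81.5 + 10·log₁₀(4/408.062) = 81.5 + (-20.09) = 61.4 dB.

61.4 dB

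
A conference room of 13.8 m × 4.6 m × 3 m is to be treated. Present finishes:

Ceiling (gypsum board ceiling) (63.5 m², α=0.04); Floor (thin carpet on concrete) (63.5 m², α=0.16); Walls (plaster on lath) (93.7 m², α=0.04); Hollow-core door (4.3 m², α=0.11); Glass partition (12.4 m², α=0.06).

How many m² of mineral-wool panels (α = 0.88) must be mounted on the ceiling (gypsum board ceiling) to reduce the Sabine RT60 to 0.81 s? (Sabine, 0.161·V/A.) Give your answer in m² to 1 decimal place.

24.0

Equivalent absorption area: A₁ = 63.5·0.04 + 63.5·0.16 + 93.7·0.04 + 4.3·0.11 + 12.4·0.06 = 17.665 m².
V = 190.44 m³. Target absorption A₂ = 0.161 × 190.44 / 0.81 = 37.853 sabins.
ΔA needed = 37.853 − 17.665 = 20.188 sabins.
Each m² of panel replacing the ceiling (gypsum board ceiling) adds (0.88 − 0.04) = 0.84 sabins.
Panel area = 20.188 / 0.84 = 24.0 m².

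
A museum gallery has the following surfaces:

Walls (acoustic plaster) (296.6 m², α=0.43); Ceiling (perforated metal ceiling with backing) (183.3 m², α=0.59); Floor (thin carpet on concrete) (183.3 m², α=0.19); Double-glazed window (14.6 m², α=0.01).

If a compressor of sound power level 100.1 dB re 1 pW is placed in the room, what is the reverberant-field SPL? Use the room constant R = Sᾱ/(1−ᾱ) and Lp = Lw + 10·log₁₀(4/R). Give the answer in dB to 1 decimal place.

A = 270.658 sabins; S = 677.8 m².
ᾱ = 270.658/677.8 = 0.3993; R = Sᾱ/(1−ᾱ) = 270.658/(1−0.3993) = 450.571 m².
Lp = Lw + 10 log₁₀(4/R) = 100.1 -20.52 = 79.6 dB.

79.6 dB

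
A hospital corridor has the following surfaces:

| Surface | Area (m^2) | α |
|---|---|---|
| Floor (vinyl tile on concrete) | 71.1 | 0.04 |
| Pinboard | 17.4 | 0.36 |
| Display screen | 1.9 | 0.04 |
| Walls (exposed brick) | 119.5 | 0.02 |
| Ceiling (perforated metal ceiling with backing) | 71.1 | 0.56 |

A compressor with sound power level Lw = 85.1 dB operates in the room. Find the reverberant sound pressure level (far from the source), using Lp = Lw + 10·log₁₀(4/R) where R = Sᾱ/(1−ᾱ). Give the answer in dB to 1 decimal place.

73.1 dB

Σ(Sᵢαᵢ) = 71.1×0.04 + 17.4×0.36 + 1.9×0.04 + 119.5×0.02 + 71.1×0.56 = 51.390; total area S = 281.0 m^2.
ᾱ = 51.390/281.0 = 0.1829; R = Sᾱ/(1−ᾱ) = 51.390/(1−0.1829) = 62.893 m^2.
Lp = 85.1 + 10·log₁₀(4/62.893) = 85.1 + (-11.97) = 73.1 dB.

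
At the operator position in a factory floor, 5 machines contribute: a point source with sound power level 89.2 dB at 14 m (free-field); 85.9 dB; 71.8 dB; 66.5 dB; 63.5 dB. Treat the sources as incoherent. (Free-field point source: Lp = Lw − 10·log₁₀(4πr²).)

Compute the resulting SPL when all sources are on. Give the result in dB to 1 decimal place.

86.1 dB

Source at 14 m: Lp = 89.2 − 10·log₁₀(4π·14²) = 89.2 − 10·log₁₀(2463.009) = 55.3 dB.
Σ 10^(Lᵢ/10) = 4.112e+08.
Combined level = 10 log₁₀(4.112e+08) = 86.1 dB.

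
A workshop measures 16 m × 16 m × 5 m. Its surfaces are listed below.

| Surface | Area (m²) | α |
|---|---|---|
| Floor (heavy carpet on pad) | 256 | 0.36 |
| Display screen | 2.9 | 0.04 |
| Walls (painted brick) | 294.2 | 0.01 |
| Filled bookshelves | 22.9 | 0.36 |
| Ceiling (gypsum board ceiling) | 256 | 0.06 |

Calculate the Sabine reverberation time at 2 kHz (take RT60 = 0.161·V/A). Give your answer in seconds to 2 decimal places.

Total absorption A = 256·0.36 + 2.9·0.04 + 294.2·0.01 + 22.9·0.36 + 256·0.06
  = 92.160 + 0.116 + 2.942 + 8.244 + 15.360 = 118.822 m² sabins.
Volume V = 16 × 16 × 5 = 1280 m³.
Sabine: RT60 = 0.161 × 1280 / 118.822 = 1.73 s.

1.73 s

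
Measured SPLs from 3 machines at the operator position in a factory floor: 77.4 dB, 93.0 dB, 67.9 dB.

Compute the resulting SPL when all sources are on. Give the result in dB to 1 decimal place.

Sum in the linear (power) domain: Σ 10^(Lᵢ/10) = 10^(77.4/10) + 10^(93.0/10) + 10^(67.9/10) = 2.056e+09.
Combined level = 10 log₁₀(2.056e+09) = 93.1 dB.

93.1 dB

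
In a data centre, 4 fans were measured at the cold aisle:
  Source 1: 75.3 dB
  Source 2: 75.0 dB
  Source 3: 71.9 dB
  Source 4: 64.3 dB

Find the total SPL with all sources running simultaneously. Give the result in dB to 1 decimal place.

79.2 dB

Converting to relative power and adding: 10^(75.3/10) + 10^(75.0/10) + 10^(71.9/10) + 10^(64.3/10) = 8.369e+07.
L_total = 10·log₁₀(8.369e+07) = 79.2 dB.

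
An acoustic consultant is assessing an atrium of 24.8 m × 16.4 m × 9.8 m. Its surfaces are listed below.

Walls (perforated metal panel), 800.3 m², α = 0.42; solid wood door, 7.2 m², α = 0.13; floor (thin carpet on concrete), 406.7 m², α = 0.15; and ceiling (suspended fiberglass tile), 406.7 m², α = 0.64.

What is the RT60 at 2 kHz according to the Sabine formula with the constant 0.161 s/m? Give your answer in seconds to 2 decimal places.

0.97 seconds

A = Σ Sᵢαᵢ = 800.3*0.42 + 7.2*0.13 + 406.7*0.15 + 406.7*0.64 = 658.355 sabins.
V = 24.8·16.4·9.8 = 3985.856 m³.
RT60 = 0.161 · V / A = 0.161 × 3985.856 / 658.355 = 0.97 s.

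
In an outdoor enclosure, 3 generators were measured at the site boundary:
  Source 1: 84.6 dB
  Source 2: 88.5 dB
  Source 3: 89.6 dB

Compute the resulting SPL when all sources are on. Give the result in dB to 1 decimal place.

Sum in the linear (power) domain: Σ 10^(Lᵢ/10) = 10^(84.6/10) + 10^(88.5/10) + 10^(89.6/10) = 1.908e+09.
Back to dB: 10·log₁₀ Σ = 92.8 dB.

92.8 dB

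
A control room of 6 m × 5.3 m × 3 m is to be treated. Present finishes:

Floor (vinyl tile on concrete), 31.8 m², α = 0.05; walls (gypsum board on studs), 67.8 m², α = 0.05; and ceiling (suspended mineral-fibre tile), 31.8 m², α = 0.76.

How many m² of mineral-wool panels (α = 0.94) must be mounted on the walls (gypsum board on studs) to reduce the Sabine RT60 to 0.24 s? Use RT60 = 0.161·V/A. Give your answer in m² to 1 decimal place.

Summing Sᵢαᵢ: 1.590 + 3.390 + 24.168 → A₁ = 29.148 sabins.
Required A₂ = 0.161·95.4/0.24 = 63.998 sabins.
ΔA needed = 63.998 − 29.148 = 34.850 sabins.
Each m² of panel replacing the walls (gypsum board on studs) adds (0.94 − 0.05) = 0.89 sabins.
Area = ΔA/Δα = 34.850/0.89 = 39.2 m².

39.2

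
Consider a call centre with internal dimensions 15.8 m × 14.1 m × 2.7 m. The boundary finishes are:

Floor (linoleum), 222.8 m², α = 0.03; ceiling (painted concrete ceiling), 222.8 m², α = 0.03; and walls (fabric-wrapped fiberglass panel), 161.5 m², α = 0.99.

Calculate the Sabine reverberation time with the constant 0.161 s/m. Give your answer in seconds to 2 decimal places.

Summing Sᵢαᵢ: 6.684 + 6.684 + 159.885 → A = 173.253 sabins.
V = 15.8·14.1·2.7 = 601.506 m³.
Sabine: RT60 = 0.161 × 601.506 / 173.253 = 0.56 s.

0.56 s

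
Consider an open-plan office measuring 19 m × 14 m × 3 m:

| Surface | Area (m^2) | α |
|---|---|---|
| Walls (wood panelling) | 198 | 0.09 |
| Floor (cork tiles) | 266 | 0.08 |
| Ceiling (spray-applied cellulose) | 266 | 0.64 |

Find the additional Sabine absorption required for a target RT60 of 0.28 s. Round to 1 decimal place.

Equivalent absorption area: A₁ = 198·0.09 + 266·0.08 + 266·0.64 = 209.340 m^2.
V = 798 m³. Required absorption A₂ = 0.161 × 798 / 0.28 = 458.850 sabins.
Additional absorption ΔA = 458.850 − 209.340 = 249.5 sabins.

249.5 sabins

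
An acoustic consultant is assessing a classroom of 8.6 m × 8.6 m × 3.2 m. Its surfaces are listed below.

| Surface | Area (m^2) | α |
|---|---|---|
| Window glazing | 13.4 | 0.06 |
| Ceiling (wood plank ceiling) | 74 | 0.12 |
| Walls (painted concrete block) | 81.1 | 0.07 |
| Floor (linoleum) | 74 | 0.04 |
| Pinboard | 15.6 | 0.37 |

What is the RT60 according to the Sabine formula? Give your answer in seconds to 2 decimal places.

Summing Sᵢαᵢ: 0.804 + 8.880 + 5.677 + 2.960 + 5.772 → A = 24.093 sabins.
V = 8.6·8.6·3.2 = 236.672 m³.
T = 0.161 V/A = 0.161·236.672/24.093 = 1.58 s.

1.58 s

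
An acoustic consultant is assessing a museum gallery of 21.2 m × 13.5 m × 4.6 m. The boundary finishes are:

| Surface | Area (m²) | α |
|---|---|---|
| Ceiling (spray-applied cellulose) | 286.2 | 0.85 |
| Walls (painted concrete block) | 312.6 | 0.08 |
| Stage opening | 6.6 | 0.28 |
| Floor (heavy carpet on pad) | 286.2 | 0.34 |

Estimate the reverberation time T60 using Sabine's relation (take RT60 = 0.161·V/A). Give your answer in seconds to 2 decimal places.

Summing Sᵢαᵢ: 243.270 + 25.008 + 1.848 + 97.308 → A = 367.434 sabins.
V = 21.2·13.5·4.6 = 1316.52 m³.
Sabine: RT60 = 0.161 × 1316.52 / 367.434 = 0.58 s.

0.58 s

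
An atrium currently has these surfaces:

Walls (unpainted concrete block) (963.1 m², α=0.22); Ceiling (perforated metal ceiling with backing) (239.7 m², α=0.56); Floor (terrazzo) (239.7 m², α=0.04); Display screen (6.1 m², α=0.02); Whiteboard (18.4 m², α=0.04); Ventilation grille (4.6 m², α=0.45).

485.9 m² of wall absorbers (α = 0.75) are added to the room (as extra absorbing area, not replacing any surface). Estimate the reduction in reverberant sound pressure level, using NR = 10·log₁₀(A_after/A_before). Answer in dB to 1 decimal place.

3.0 dB

A_before = Σ Sᵢαᵢ = 963.1·0.22 + 239.7·0.56 + 239.7·0.04 + 6.1·0.02 + 18.4·0.04 + 4.6·0.45 = 358.630 sabins.
Treatment contributes 485.9·0.75 = 364.425 sabins.
A_after = 358.630 + 364.425 = 723.055 sabins.
NR = 10·log₁₀(723.055/358.630) = 3.0 dB.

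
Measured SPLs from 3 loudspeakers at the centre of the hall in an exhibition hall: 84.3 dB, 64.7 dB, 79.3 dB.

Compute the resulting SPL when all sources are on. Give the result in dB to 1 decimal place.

Σ 10^(Lᵢ/10) = 3.572e+08.
Combined level = 10 log₁₀(3.572e+08) = 85.5 dB.

85.5 dB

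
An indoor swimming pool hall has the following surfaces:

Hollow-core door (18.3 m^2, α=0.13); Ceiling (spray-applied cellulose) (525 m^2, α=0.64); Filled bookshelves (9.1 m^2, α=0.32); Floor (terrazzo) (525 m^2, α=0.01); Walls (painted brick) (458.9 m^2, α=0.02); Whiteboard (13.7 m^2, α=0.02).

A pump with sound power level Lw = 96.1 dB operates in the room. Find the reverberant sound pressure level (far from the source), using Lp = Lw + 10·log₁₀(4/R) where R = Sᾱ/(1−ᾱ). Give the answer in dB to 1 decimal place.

Σ(Sᵢαᵢ) = 18.3·0.13 + 525·0.64 + 9.1·0.32 + 525·0.01 + 458.9·0.02 + 13.7·0.02 = 355.993; total area S = 1550.0 m^2.
ᾱ = 355.993/1550.0 = 0.2297; R = Sᾱ/(1−ᾱ) = 355.993/(1−0.2297) = 462.149 m^2.
Lp = 96.1 + 10·log₁₀(4/462.149) = 96.1 + (-20.63) = 75.5 dB.

75.5 dB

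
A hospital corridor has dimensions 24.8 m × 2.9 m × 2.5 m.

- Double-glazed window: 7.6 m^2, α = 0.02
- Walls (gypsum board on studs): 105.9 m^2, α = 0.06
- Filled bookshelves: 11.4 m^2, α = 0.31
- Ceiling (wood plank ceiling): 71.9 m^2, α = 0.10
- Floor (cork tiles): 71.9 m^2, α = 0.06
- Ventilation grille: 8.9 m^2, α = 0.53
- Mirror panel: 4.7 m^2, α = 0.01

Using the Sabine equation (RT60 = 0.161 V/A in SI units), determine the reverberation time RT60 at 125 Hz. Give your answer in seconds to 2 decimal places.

Summing Sᵢαᵢ: 0.152 + 6.354 + 3.534 + 7.190 + 4.314 + 4.717 + 0.047 → A = 26.308 sabins.
Room volume: 179.8 m³.
RT60 = 0.161 · V / A = 0.161 × 179.8 / 26.308 = 1.10 s.

1.10 sec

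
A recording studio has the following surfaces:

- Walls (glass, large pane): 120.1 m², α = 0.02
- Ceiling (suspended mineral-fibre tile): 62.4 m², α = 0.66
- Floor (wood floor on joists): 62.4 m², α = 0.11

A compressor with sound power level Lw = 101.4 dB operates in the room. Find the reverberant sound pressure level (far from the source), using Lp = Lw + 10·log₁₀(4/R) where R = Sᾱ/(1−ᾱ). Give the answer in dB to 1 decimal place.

A = 50.450 sabins; S = 244.9 m².
ᾱ = 0.2060, so room constant R = A/(1−ᾱ) = 63.539 m².
Lp = Lw + 10 log₁₀(4/R) = 101.4 -12.01 = 89.4 dB.

89.4 dB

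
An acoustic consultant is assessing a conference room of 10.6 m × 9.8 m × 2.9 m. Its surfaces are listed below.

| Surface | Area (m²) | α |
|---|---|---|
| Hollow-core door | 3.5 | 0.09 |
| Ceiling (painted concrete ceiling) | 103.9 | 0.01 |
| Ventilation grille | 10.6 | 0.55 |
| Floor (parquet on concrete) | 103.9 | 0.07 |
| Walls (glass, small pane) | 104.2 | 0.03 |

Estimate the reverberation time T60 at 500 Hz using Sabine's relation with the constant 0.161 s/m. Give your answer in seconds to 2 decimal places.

A = Σ Sᵢαᵢ = 3.5·0.09 + 103.9·0.01 + 10.6·0.55 + 103.9·0.07 + 104.2·0.03 = 17.583 sabins.
Room volume: 301.252 m³.
Sabine: RT60 = 0.161 × 301.252 / 17.583 = 2.76 s.

2.76 s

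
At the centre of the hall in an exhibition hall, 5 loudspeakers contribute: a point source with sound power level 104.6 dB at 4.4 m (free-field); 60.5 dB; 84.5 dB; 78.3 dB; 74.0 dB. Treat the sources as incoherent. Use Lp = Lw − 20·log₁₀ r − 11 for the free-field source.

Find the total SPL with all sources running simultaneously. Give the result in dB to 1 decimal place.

86.9 dB

Source at 4.4 m: Lp = 104.6 − 20·log₁₀(4.4) − 11 = 80.7 dB.
Σ 10^(Lᵢ/10) = 4.932e+08.
L_total = 10·log₁₀(4.932e+08) = 86.9 dB.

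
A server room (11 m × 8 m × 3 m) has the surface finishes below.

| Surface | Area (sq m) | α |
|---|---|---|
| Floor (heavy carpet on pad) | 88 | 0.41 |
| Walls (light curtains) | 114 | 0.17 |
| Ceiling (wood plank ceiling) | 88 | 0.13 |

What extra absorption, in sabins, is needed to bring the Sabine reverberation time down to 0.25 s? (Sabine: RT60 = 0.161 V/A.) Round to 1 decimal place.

103.1 sabins

Equivalent absorption area: A₁ = 88×0.41 + 114×0.17 + 88×0.13 = 66.900 sq m.
For T = 0.25 s, need A₂ = 0.161·V/T = 0.161·264/0.25 = 170.016 sabins.
Additional absorption ΔA = 170.016 − 66.900 = 103.1 sabins.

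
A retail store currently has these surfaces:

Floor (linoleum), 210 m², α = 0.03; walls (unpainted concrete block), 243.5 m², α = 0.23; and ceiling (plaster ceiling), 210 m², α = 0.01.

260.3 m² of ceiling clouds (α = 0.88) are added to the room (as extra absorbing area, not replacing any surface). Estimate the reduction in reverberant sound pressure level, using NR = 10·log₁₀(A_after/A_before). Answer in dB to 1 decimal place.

Equivalent absorption area: A_before = 210·0.03 + 243.5·0.23 + 210·0.01 = 64.405 m².
Treatment contributes 260.3·0.88 = 229.064 sabins.
A_after = 64.405 + 229.064 = 293.469 sabins.
NR = 10·log₁₀(293.469/64.405) = 6.6 dB.

6.6 dB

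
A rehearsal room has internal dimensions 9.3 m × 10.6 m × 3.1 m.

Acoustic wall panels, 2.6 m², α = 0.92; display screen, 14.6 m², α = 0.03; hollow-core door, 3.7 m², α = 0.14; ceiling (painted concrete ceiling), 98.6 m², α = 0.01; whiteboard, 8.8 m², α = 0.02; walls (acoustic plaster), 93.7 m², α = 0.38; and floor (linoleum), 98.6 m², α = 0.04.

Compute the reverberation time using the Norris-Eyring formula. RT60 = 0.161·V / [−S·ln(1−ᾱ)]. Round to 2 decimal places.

1.04 seconds

Total surface area S = 2.6 + 14.6 + 3.7 + 98.6 + 8.8 + 93.7 + 98.6 = 320.6 m².
Absorption A = 2.6·0.92 + 14.6·0.03 + 3.7·0.14 + 98.6·0.01 + 8.8·0.02 + 93.7·0.38 + 98.6·0.04 = 44.060 sabins.
Mean coefficient ᾱ = A/S = 0.1374.
−S·ln(1−ᾱ) = −320.6 × ln(1 − 0.1374) = 47.386.
V = 9.3 × 10.6 × 3.1 = 305.598 m³.
RT60 = 0.161 × 305.598 / 47.386 = 1.04 s.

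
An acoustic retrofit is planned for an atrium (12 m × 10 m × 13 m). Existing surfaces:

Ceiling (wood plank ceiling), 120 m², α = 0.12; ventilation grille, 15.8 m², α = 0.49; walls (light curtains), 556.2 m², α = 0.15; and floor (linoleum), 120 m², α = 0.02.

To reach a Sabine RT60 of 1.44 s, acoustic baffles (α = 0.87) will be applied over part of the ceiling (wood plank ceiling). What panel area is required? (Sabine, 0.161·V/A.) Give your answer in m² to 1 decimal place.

Total absorption A₁ = 120*0.12 + 15.8*0.49 + 556.2*0.15 + 120*0.02
  = 14.400 + 7.742 + 83.430 + 2.400 = 107.972 m² sabins.
Required A₂ = 0.161·1560/1.44 = 174.417 sabins.
ΔA needed = 174.417 − 107.972 = 66.445 sabins.
Each m² of panel replacing the ceiling (wood plank ceiling) adds (0.87 − 0.12) = 0.75 sabins.
Panel area = 66.445 / 0.75 = 88.6 m².

88.6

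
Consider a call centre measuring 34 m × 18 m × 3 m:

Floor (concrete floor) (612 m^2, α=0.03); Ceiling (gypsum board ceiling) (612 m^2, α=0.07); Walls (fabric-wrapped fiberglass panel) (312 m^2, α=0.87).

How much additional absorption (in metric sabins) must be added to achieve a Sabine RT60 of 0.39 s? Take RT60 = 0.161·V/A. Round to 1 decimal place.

425.3 sabins

Total absorption A₁ = 612×0.03 + 612×0.07 + 312×0.87
  = 18.360 + 42.840 + 271.440 = 332.640 m^2 sabins.
V = 1836 m³. Required absorption A₂ = 0.161 × 1836 / 0.39 = 757.938 sabins.
Shortfall: 757.938 − 332.640 = 425.3 sabins.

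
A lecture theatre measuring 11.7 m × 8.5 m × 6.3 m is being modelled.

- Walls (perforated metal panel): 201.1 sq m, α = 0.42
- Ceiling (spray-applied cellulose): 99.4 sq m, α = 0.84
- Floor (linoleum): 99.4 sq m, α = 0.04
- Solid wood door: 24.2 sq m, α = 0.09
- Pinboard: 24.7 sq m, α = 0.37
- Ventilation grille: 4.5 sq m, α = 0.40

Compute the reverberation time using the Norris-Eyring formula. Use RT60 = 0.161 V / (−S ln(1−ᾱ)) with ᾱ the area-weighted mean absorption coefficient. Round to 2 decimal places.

0.42 s

S = Σ Sᵢ = 453.3 sq m.
Absorption A = 201.1·0.42 + 99.4·0.84 + 99.4·0.04 + 24.2·0.09 + 24.7·0.37 + 4.5·0.40 = 185.051 sabins.
Mean coefficient ᾱ = A/S = 0.4082.
−S·ln(1−ᾱ) = −453.3 × ln(1 − 0.4082) = 237.795.
V = 11.7 × 8.5 × 6.3 = 626.535 m³.
RT60 = 0.161 × 626.535 / 237.795 = 0.42 s.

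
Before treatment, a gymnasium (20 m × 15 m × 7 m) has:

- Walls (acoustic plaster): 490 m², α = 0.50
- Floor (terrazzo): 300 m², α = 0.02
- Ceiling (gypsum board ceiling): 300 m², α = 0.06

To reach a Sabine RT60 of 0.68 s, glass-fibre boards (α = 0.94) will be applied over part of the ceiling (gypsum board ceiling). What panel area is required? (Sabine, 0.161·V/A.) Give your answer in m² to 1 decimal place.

Summing Sᵢαᵢ: 245.000 + 6.000 + 18.000 → A₁ = 269.000 sabins.
V = 2100 m³. Target absorption A₂ = 0.161 × 2100 / 0.68 = 497.206 sabins.
ΔA needed = 497.206 − 269.000 = 228.206 sabins.
Net gain per m²: Δα = 0.94 − 0.06 = 0.88.
Panel area = 228.206 / 0.88 = 259.3 m².

259.3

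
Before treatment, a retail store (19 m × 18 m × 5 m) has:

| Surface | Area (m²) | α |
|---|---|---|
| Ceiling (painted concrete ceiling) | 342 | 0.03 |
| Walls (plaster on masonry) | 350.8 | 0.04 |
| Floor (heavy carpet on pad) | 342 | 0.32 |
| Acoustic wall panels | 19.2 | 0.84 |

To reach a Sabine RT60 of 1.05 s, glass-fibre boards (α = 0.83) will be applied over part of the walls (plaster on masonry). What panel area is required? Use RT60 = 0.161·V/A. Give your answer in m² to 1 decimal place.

Total absorption A₁ = 342·0.03 + 350.8·0.04 + 342·0.32 + 19.2·0.84
  = 10.260 + 14.032 + 109.440 + 16.128 = 149.860 m² sabins.
V = 1710 m³. Target absorption A₂ = 0.161 × 1710 / 1.05 = 262.200 sabins.
Absorption to add: 262.200 − 149.860 = 112.340 sabins.
Net gain per m²: Δα = 0.83 − 0.04 = 0.79.
Panel area = 112.340 / 0.79 = 142.2 m².

142.2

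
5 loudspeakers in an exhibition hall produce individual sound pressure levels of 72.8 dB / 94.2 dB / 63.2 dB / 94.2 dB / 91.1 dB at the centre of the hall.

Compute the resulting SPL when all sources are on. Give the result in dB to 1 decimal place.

98.2 dB

Converting to relative power and adding: 10^(72.8/10) + 10^(94.2/10) + 10^(63.2/10) + 10^(94.2/10) + 10^(91.1/10) = 6.57e+09.
Combined level = 10 log₁₀(6.57e+09) = 98.2 dB.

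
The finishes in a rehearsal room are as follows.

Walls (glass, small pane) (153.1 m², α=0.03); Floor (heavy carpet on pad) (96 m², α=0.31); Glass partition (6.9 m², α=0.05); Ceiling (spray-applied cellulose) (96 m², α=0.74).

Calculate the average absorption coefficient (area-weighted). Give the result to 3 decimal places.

S = Σ Sᵢ = 153.1 + 96 + 6.9 + 96 = 352.0 m².
Σ(Sᵢαᵢ) = 153.1*0.03 + 96*0.31 + 6.9*0.05 + 96*0.74 = 105.738.
ᾱ = 105.738 / 352.0 = 0.300.

0.300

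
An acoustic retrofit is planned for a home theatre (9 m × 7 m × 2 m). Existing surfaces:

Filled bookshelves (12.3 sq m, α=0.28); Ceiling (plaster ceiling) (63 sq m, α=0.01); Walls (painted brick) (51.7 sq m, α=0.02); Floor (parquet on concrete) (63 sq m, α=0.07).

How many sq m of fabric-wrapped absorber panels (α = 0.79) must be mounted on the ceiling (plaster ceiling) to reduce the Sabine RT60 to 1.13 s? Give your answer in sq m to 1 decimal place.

Equivalent absorption area: A₁ = 12.3*0.28 + 63*0.01 + 51.7*0.02 + 63*0.07 = 9.518 sq m.
Required A₂ = 0.161·126/1.13 = 17.952 sabins.
Absorption to add: 17.952 − 9.518 = 8.434 sabins.
Each sq m of panel replacing the ceiling (plaster ceiling) adds (0.79 − 0.01) = 0.78 sabins.
Area = ΔA/Δα = 8.434/0.78 = 10.8 sq m.

10.8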